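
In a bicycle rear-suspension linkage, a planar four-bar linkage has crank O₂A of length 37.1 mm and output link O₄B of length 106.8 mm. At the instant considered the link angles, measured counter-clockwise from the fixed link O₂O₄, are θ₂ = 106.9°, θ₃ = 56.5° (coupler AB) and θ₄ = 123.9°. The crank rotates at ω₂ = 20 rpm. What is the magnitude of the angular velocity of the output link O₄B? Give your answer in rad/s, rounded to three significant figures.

0.607

ω₂ = 2.094 rad/s (from 20 rpm).
Differentiating the loop-closure r₂e^{iθ₂}+r₃e^{iθ₃}=r₁+r₄e^{iθ₄} gives r₂ω₂e^{iθ₂}+r₃ω₃e^{iθ₃}=r₄ω₄e^{iθ₄}.
Eliminating the other unknown: ω₄ = r₂ω₂ sin(θ₂−θ₃) / [r₄ sin(θ₄−θ₃)].
Numerator sine = +0.77051; denominator sine = +0.92321.
Result = 0.0371·2.094·(+0.77051) / (0.1068·(+0.92321)) = +0.60721 rad/s; magnitude 0.60721 rad/s.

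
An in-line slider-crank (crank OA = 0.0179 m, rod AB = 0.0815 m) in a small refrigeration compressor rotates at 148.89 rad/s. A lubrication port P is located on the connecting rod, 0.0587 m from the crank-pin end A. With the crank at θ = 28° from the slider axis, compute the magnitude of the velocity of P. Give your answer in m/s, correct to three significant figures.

1.57

ω = 148.9 rad/s.  Crank-pin speed |V_A| = rω = 2.6651 m/s, perpendicular to OA.
Rod angle: sinφ = −(r/L) sinθ ⇒ φ = -5.918°; ω_rod = −rω cosθ/√(L²−r²sin²θ) = -29.028 rad/s.
V_P = V_A + ω_rod × AP, with AP = 0.0587 m along the rod.
Components: V_Px = −rω sinθ − a·ω_rod·sinφ = -1.4269 m/s;  V_Py = rω cosθ + a·ω_rod·cosφ = +0.65831 m/s.
|V_P| = √(V_Px² + V_Py²) = 1.5714 m/s.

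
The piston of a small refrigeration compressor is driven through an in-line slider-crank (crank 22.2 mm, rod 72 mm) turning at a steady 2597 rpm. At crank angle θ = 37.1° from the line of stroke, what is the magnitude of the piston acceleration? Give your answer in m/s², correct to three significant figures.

ω = 2π·2597/60 = 272 rad/s
x(θ) = r cosθ + √(L² − r² sin²θ); with ω constant, a = ω²·d²x/dθ².
d²x/dθ² = −r cosθ − r²(cos2θ)/√u − r⁴ sin²2θ/(4u^{3/2}),  u = L² − r² sin²θ = 0.00500468 m².
Substituting r = 0.0222 m, L = 0.072 m, θ = 37.1°: d²x/dθ² = -0.019762 m.
a = ω²·d²x/dθ² = (272)²·(-0.019762) = -1461.6 m/s²;  |a| = 1461.6 m/s².

1460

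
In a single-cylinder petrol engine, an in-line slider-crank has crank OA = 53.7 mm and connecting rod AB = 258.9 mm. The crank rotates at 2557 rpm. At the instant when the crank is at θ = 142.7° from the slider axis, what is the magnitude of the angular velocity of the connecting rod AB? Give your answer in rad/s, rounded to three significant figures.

ω = 267.8 rad/s (converted from 2557 rpm).
The rod makes angle φ with the slider axis where L sinφ = r sinθ; differentiating, L cosφ·φ̇ = r ω cosθ.
L cosφ = √(L² − r² sin²θ) = 0.25685 m.
|ω_rod| = r ω |cosθ| / √(L² − r² sin²θ) = 0.0537·267.8·0.79547/0.25685 = 44.533 rad/s.

44.5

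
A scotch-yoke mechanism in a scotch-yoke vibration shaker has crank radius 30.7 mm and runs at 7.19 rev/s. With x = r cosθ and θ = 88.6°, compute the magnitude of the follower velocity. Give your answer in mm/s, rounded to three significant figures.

1390

ω = 45.18 rad/s (from 7.19 rev/s).
x = r cosθ ⇒ ẋ = −rω sinθ.
|v| = rω|sinθ| = 0.0307·45.18·|sin 88.6°| = 1.3865 m/s = 1386.5 mm/s.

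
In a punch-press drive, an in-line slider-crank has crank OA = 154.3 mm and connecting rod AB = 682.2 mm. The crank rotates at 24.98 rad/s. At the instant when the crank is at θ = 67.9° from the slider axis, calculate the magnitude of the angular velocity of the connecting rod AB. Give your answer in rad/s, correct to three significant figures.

ω = 24.98 rad/s
The rod makes angle φ with the slider axis where L sinφ = r sinθ; differentiating, L cosφ·φ̇ = r ω cosθ.
L cosφ = √(L² − r² sin²θ) = 0.66705 m.
|ω_rod| = r ω |cosθ| / √(L² − r² sin²θ) = 0.1543·24.98·0.37622/0.66705 = 2.1739 rad/s.

2.17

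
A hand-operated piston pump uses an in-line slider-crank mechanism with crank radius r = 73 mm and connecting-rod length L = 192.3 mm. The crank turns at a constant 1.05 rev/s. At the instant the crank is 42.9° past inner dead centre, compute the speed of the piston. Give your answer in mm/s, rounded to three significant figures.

422

ω = 2π·1.05 = 6.597 rad/s
For an in-line slider-crank, x = r cosθ + √(L² − r² sin²θ), so v = −rω sinθ·[1 + r cosθ/√(L² − r² sin²θ)].
With r = 0.073 m, L = 0.1923 m, θ = 42.9°: √(L² − r² sin²θ) = 0.18577 m.
v = −0.073·6.597·0.68072·[1 + 0.073·0.73254/0.18577] = -0.42221 m/s.
|v| = 0.42221 m/s = 422.21 mm/s.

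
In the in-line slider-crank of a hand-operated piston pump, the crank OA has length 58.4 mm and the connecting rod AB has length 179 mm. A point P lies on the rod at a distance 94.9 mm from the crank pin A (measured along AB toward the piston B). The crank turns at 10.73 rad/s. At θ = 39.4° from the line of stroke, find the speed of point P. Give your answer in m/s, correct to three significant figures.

0.506

ω = 10.73 rad/s.  Crank-pin speed |V_A| = rω = 0.62663 m/s, perpendicular to OA.
Rod angle: sinφ = −(r/L) sinθ ⇒ φ = -11.952°; ω_rod = −rω cosθ/√(L²−r²sin²θ) = -2.7651 rad/s.
V_P = V_A + ω_rod × AP, with AP = 0.0949 m along the rod.
Components: V_Px = −rω sinθ − a·ω_rod·sinφ = -0.45208 m/s;  V_Py = rω cosθ + a·ω_rod·cosφ = +0.2275 m/s.
|V_P| = √(V_Px² + V_Py²) = 0.5061 m/s.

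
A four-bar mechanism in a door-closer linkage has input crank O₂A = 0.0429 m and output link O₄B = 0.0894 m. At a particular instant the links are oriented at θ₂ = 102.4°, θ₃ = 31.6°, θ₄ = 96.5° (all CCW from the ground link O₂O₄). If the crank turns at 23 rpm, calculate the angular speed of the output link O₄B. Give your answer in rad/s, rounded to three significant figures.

1.21

ω₂ = 2.409 rad/s (from 23 rpm).
Differentiating the loop-closure r₂e^{iθ₂}+r₃e^{iθ₃}=r₁+r₄e^{iθ₄} gives r₂ω₂e^{iθ₂}+r₃ω₃e^{iθ₃}=r₄ω₄e^{iθ₄}.
Eliminating the other unknown: ω₄ = r₂ω₂ sin(θ₂−θ₃) / [r₄ sin(θ₄−θ₃)].
Numerator sine = +0.94438; denominator sine = +0.90557.
Result = 0.0429·2.409·(+0.94438) / (0.0894·(+0.90557)) = +1.2053 rad/s; magnitude 1.2053 rad/s.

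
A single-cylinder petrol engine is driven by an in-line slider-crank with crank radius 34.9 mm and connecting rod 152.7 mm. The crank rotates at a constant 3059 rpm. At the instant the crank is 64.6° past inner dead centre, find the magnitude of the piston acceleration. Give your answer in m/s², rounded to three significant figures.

1010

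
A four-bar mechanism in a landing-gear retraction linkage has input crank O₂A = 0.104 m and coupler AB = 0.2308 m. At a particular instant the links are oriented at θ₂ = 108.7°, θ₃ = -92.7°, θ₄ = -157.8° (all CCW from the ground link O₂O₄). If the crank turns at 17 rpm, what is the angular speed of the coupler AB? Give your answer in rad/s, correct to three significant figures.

0.883

ω₂ = 1.78 rad/s (from 17 rpm).
Differentiating the loop-closure r₂e^{iθ₂}+r₃e^{iθ₃}=r₁+r₄e^{iθ₄} gives r₂ω₂e^{iθ₂}+r₃ω₃e^{iθ₃}=r₄ω₄e^{iθ₄}.
Eliminating the other unknown: ω₃ = r₂ω₂ sin(θ₄−θ₂) / [r₃ sin(θ₃−θ₄)].
Numerator sine = +0.99813; denominator sine = +0.90704.
Result = 0.104·1.78·(+0.99813) / (0.2308·(+0.90704)) = +0.88275 rad/s; magnitude 0.88275 rad/s.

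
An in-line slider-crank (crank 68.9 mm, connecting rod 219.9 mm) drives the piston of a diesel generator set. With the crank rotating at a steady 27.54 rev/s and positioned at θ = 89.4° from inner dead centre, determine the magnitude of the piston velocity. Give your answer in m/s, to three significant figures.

ω = 2π·27.5 = 173 rad/s
For an in-line slider-crank, x = r cosθ + √(L² − r² sin²θ), so v = −rω sinθ·[1 + r cosθ/√(L² − r² sin²θ)].
With r = 0.0689 m, L = 0.2199 m, θ = 89.4°: √(L² − r² sin²θ) = 0.20883 m.
v = −0.0689·173·0.99995·[1 + 0.0689·0.01047/0.20883] = -11.963 m/s.
|v| = 11.963 m/s.

12.0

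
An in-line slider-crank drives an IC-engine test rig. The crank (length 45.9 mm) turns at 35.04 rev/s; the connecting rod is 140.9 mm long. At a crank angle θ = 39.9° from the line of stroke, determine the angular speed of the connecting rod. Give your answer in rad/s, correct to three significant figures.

ω = 220.2 rad/s (converted from 35.04 rev/s).
The rod makes angle φ with the slider axis where L sinφ = r sinθ; differentiating, L cosφ·φ̇ = r ω cosθ.
L cosφ = √(L² − r² sin²θ) = 0.13779 m.
|ω_rod| = r ω |cosθ| / √(L² − r² sin²θ) = 0.0459·220.2·0.76717/0.13779 = 56.264 rad/s.

56.3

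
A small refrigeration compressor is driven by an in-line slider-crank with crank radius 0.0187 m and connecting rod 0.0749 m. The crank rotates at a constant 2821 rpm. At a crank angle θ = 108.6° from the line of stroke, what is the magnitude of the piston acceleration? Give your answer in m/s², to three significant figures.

852

ω = 2π·2821/60 = 295.4 rad/s
x(θ) = r cosθ + √(L² − r² sin²θ); with ω constant, a = ω²·d²x/dθ².
d²x/dθ² = −r cosθ − r²(cos2θ)/√u − r⁴ sin²2θ/(4u^{3/2}),  u = L² − r² sin²θ = 0.0052959 m².
Substituting r = 0.0187 m, L = 0.0749 m, θ = 108.6°: d²x/dθ² = +0.009763 m.
a = ω²·d²x/dθ² = (295.4)²·(+0.009763) = +852.02 m/s²;  |a| = 852.02 m/s².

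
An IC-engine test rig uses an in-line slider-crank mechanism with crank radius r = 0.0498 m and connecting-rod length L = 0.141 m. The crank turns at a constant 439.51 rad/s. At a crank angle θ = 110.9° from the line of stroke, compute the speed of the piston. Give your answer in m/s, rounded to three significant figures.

17.7

ω = 439.5 rad/s
For an in-line slider-crank, x = r cosθ + √(L² − r² sin²θ), so v = −rω sinθ·[1 + r cosθ/√(L² − r² sin²θ)].
With r = 0.0498 m, L = 0.141 m, θ = 110.9°: √(L² − r² sin²θ) = 0.1331 m.
v = −0.0498·439.5·0.93420·[1 + 0.0498·-0.35674/0.1331] = -17.718 m/s.
|v| = 17.718 m/s.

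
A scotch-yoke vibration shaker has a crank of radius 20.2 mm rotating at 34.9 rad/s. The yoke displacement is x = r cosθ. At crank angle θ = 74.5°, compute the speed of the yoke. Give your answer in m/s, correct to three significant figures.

0.679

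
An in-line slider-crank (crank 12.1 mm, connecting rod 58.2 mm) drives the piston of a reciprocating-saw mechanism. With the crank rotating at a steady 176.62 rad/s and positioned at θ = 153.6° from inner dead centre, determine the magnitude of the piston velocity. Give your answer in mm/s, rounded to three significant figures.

773

ω = 176.6 rad/s
For an in-line slider-crank, x = r cosθ + √(L² − r² sin²θ), so v = −rω sinθ·[1 + r cosθ/√(L² − r² sin²θ)].
With r = 0.0121 m, L = 0.0582 m, θ = 153.6°: √(L² − r² sin²θ) = 0.057951 m.
v = −0.0121·176.6·0.44464·[1 + 0.0121·-0.89571/0.057951] = -0.77252 m/s.
|v| = 0.77252 m/s = 772.52 mm/s.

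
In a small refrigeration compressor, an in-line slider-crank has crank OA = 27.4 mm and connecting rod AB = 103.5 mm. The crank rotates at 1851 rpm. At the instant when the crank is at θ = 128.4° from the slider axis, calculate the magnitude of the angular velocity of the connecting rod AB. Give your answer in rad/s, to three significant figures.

32.6

ω = 193.8 rad/s (converted from 1851 rpm).
The rod makes angle φ with the slider axis where L sinφ = r sinθ; differentiating, L cosφ·φ̇ = r ω cosθ.
L cosφ = √(L² − r² sin²θ) = 0.10125 m.
|ω_rod| = r ω |cosθ| / √(L² − r² sin²θ) = 0.0274·193.8·0.62115/0.10125 = 32.583 rad/s.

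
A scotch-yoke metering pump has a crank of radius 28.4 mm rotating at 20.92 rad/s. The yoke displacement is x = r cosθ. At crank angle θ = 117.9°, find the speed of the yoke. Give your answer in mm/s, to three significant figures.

ω = 20.92 rad/s
x = r cosθ ⇒ ẋ = −rω sinθ.
|v| = rω|sinθ| = 0.0284·20.92·|sin 117.9°| = 0.52507 m/s = 525.07 mm/s.

525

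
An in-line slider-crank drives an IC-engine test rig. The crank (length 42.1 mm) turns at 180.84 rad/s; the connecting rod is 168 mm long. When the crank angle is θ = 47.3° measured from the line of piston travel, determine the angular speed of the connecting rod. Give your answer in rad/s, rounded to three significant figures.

31.3

ω = 180.8 rad/s
The rod makes angle φ with the slider axis where L sinφ = r sinθ; differentiating, L cosφ·φ̇ = r ω cosθ.
L cosφ = √(L² − r² sin²θ) = 0.16513 m.
|ω_rod| = r ω |cosθ| / √(L² − r² sin²θ) = 0.0421·180.8·0.67816/0.16513 = 31.267 rad/s.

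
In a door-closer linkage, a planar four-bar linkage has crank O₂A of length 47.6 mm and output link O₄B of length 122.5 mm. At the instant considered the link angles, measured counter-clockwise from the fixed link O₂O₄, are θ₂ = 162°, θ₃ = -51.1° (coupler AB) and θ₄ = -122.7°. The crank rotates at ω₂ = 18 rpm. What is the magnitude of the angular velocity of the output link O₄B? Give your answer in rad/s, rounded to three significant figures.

ω₂ = 1.885 rad/s (from 18 rpm).
Differentiating the loop-closure r₂e^{iθ₂}+r₃e^{iθ₃}=r₁+r₄e^{iθ₄} gives r₂ω₂e^{iθ₂}+r₃ω₃e^{iθ₃}=r₄ω₄e^{iθ₄}.
Eliminating the other unknown: ω₄ = r₂ω₂ sin(θ₂−θ₃) / [r₄ sin(θ₄−θ₃)].
Numerator sine = -0.54610; denominator sine = -0.94888.
Result = 0.0476·1.885·(-0.54610) / (0.1225·(-0.94888)) = +0.42154 rad/s; magnitude 0.42154 rad/s.

0.422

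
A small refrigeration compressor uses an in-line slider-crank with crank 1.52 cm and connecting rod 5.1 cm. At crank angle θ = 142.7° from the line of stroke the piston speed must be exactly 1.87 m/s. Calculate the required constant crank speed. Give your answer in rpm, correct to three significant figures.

For an in-line slider-crank, |v_piston| = rω|sinθ|·[1 + r cosθ/√(L² − r² sin²θ)].
With r = 0.0152 m, L = 0.051 m, θ = 142.7°: the bracketed kinematic factor |dx/dθ| = 0.0069907 m.
ω = v/|dx/dθ| = 1.87/0.0069907 = 267.5 rad/s.
N = 60ω/(2π) = 2554.4 rpm.

2550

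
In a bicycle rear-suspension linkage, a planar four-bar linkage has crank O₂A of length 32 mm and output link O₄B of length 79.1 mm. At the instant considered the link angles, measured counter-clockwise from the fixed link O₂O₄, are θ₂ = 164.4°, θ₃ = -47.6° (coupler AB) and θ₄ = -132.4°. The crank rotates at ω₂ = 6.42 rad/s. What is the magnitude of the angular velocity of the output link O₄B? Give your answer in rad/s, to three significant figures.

1.38

ω₂ = 6.42 rad/s
Differentiating the loop-closure r₂e^{iθ₂}+r₃e^{iθ₃}=r₁+r₄e^{iθ₄} gives r₂ω₂e^{iθ₂}+r₃ω₃e^{iθ₃}=r₄ω₄e^{iθ₄}.
Eliminating the other unknown: ω₄ = r₂ω₂ sin(θ₂−θ₃) / [r₄ sin(θ₄−θ₃)].
Numerator sine = -0.52992; denominator sine = -0.99588.
Result = 0.032·6.42·(-0.52992) / (0.0791·(-0.99588)) = +1.382 rad/s; magnitude 1.382 rad/s.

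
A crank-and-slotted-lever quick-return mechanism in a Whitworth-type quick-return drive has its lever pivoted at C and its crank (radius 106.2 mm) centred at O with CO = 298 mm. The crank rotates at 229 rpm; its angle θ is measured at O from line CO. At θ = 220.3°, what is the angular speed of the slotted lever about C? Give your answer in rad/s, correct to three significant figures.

ω = 23.98 rad/s (from 229 rpm).
Crank pin A relative to C: A = (d + r cosθ, r sinθ); lever angle φ = atan2(r sinθ, d + r cosθ).
Differentiating tanφ: φ̇ = rω(d cosθ + r)/(d² + r² + 2dr cosθ).
d² + r² + 2dr cosθ = |CA|² = 0.0518092 m²;  d cosθ + r = -0.12108 m.
|ω_lever| = |0.1062·23.98·-0.12108| / 0.0518092 = 5.9516 rad/s.

5.95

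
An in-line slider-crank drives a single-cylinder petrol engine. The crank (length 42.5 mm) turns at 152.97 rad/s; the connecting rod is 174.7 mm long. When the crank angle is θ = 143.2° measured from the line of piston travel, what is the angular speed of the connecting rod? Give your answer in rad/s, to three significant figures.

ω = 153 rad/s
The rod makes angle φ with the slider axis where L sinφ = r sinθ; differentiating, L cosφ·φ̇ = r ω cosθ.
L cosφ = √(L² − r² sin²θ) = 0.17284 m.
|ω_rod| = r ω |cosθ| / √(L² − r² sin²θ) = 0.0425·153·0.80073/0.17284 = 30.12 rad/s.

30.1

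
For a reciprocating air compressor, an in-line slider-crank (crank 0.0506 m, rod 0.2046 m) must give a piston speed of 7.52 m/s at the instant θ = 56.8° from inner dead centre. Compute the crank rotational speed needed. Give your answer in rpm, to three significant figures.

For an in-line slider-crank, |v_piston| = rω|sinθ|·[1 + r cosθ/√(L² − r² sin²θ)].
With r = 0.0506 m, L = 0.2046 m, θ = 56.8°: the bracketed kinematic factor |dx/dθ| = 0.048201 m.
ω = v/|dx/dθ| = 7.52/0.048201 = 156.01 rad/s.
N = 60ω/(2π) = 1489.8 rpm.

1490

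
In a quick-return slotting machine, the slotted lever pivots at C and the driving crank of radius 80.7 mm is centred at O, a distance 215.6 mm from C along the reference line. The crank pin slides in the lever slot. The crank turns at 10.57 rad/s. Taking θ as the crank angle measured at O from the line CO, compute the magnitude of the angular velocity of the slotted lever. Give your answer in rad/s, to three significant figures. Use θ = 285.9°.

1.91

ω = 10.57 rad/s
Crank pin A relative to C: A = (d + r cosθ, r sinθ); lever angle φ = atan2(r sinθ, d + r cosθ).
Differentiating tanφ: φ̇ = rω(d cosθ + r)/(d² + r² + 2dr cosθ).
d² + r² + 2dr cosθ = |CA|² = 0.062529 m²;  d cosθ + r = +0.13977 m.
|ω_lever| = |0.0807·10.57·+0.13977| / 0.062529 = 1.9066 rad/s.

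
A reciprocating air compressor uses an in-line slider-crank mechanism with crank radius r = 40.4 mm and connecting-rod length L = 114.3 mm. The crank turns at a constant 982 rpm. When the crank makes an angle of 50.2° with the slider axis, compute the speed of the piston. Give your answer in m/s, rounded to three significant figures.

3.94

ω = 2π·982/60 = 102.8 rad/s
For an in-line slider-crank, x = r cosθ + √(L² − r² sin²θ), so v = −rω sinθ·[1 + r cosθ/√(L² − r² sin²θ)].
With r = 0.0404 m, L = 0.1143 m, θ = 50.2°: √(L² − r² sin²θ) = 0.11 m.
v = −0.0404·102.8·0.76828·[1 + 0.0404·0.64011/0.11] = -3.9422 m/s.
|v| = 3.9422 m/s.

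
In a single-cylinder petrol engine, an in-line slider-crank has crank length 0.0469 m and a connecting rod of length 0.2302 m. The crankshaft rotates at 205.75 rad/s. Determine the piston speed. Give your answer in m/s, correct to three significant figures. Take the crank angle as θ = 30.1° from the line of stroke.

ω = 205.8 rad/s
For an in-line slider-crank, x = r cosθ + √(L² − r² sin²θ), so v = −rω sinθ·[1 + r cosθ/√(L² − r² sin²θ)].
With r = 0.0469 m, L = 0.2302 m, θ = 30.1°: √(L² − r² sin²θ) = 0.229 m.
v = −0.0469·205.8·0.50151·[1 + 0.0469·0.86515/0.229] = -5.6969 m/s.
|v| = 5.6969 m/s.

5.70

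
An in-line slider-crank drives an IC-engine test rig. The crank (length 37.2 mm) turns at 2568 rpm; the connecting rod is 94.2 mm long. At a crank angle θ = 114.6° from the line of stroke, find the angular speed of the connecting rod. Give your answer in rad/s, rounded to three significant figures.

47.4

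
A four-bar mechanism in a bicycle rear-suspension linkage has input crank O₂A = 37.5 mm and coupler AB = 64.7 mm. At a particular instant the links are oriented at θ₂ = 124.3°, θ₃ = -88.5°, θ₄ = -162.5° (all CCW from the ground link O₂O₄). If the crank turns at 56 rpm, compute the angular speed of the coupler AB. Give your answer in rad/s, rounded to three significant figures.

3.39

ω₂ = 5.864 rad/s (from 56 rpm).
Differentiating the loop-closure r₂e^{iθ₂}+r₃e^{iθ₃}=r₁+r₄e^{iθ₄} gives r₂ω₂e^{iθ₂}+r₃ω₃e^{iθ₃}=r₄ω₄e^{iθ₄}.
Eliminating the other unknown: ω₃ = r₂ω₂ sin(θ₄−θ₂) / [r₃ sin(θ₃−θ₄)].
Numerator sine = +0.95732; denominator sine = +0.96126.
Result = 0.0375·5.864·(+0.95732) / (0.0647·(+0.96126)) = +3.385 rad/s; magnitude 3.385 rad/s.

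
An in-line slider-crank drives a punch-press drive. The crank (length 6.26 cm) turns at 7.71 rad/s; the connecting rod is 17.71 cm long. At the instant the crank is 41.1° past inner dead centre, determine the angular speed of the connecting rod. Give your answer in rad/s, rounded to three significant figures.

2.11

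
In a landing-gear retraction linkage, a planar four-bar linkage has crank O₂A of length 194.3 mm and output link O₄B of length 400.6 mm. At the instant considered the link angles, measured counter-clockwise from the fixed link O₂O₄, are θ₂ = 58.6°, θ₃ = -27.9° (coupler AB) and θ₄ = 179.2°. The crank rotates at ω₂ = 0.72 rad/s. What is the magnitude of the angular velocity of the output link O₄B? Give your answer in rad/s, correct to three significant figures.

ω₂ = 0.72 rad/s
Differentiating the loop-closure r₂e^{iθ₂}+r₃e^{iθ₃}=r₁+r₄e^{iθ₄} gives r₂ω₂e^{iθ₂}+r₃ω₃e^{iθ₃}=r₄ω₄e^{iθ₄}.
Eliminating the other unknown: ω₄ = r₂ω₂ sin(θ₂−θ₃) / [r₄ sin(θ₄−θ₃)].
Numerator sine = +0.99813; denominator sine = -0.45554.
Result = 0.1943·0.72·(+0.99813) / (0.4006·(-0.45554)) = -0.76516 rad/s; magnitude 0.76516 rad/s.

0.765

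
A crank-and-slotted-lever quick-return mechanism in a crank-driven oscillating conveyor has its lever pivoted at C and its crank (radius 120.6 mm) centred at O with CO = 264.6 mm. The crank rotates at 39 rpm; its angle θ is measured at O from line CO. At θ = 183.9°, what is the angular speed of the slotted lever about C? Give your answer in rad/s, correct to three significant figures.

ω = 4.084 rad/s (from 39 rpm).
Crank pin A relative to C: A = (d + r cosθ, r sinθ); lever angle φ = atan2(r sinθ, d + r cosθ).
Differentiating tanφ: φ̇ = rω(d cosθ + r)/(d² + r² + 2dr cosθ).
d² + r² + 2dr cosθ = |CA|² = 0.0208838 m²;  d cosθ + r = -0.14339 m.
|ω_lever| = |0.1206·4.084·-0.14339| / 0.0208838 = 3.3818 rad/s.

3.38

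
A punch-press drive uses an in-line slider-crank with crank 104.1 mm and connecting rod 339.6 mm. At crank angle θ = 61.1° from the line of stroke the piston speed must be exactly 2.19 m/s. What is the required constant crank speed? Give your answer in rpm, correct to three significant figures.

199

For an in-line slider-crank, |v_piston| = rω|sinθ|·[1 + r cosθ/√(L² − r² sin²θ)].
With r = 0.1041 m, L = 0.3396 m, θ = 61.1°: the bracketed kinematic factor |dx/dθ| = 0.10515 m.
ω = v/|dx/dθ| = 2.19/0.10515 = 20.827 rad/s.
N = 60ω/(2π) = 198.88 rpm.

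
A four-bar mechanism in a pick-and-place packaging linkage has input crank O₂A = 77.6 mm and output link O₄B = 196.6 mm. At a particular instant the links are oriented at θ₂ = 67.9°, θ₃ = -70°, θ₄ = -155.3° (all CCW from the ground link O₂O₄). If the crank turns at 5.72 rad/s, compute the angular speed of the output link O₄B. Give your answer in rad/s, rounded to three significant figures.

1.52

ω₂ = 5.72 rad/s
Differentiating the loop-closure r₂e^{iθ₂}+r₃e^{iθ₃}=r₁+r₄e^{iθ₄} gives r₂ω₂e^{iθ₂}+r₃ω₃e^{iθ₃}=r₄ω₄e^{iθ₄}.
Eliminating the other unknown: ω₄ = r₂ω₂ sin(θ₂−θ₃) / [r₄ sin(θ₄−θ₃)].
Numerator sine = +0.67043; denominator sine = -0.99664.
Result = 0.0776·5.72·(+0.67043) / (0.1966·(-0.99664)) = -1.5188 rad/s; magnitude 1.5188 rad/s.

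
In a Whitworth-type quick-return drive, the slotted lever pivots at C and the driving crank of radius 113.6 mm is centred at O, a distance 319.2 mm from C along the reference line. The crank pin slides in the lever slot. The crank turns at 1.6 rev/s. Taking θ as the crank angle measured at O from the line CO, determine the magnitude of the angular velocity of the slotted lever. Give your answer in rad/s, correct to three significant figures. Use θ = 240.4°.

0.637

ω = 10.05 rad/s (from 1.6 rev/s).
Crank pin A relative to C: A = (d + r cosθ, r sinθ); lever angle φ = atan2(r sinθ, d + r cosθ).
Differentiating tanφ: φ̇ = rω(d cosθ + r)/(d² + r² + 2dr cosθ).
d² + r² + 2dr cosθ = |CA|² = 0.0789718 m²;  d cosθ + r = -0.044066 m.
|ω_lever| = |0.1136·10.05·-0.044066| / 0.0789718 = 0.63725 rad/s.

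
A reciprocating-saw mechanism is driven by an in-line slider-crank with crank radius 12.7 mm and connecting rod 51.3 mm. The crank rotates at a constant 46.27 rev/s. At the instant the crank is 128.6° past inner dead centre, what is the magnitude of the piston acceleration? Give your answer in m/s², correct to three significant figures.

726

ω = 2π·46.3 = 290.7 rad/s
x(θ) = r cosθ + √(L² − r² sin²θ); with ω constant, a = ω²·d²x/dθ².
d²x/dθ² = −r cosθ − r²(cos2θ)/√u − r⁴ sin²2θ/(4u^{3/2}),  u = L² − r² sin²θ = 0.00253318 m².
Substituting r = 0.0127 m, L = 0.0513 m, θ = 128.6°: d²x/dθ² = +0.0085847 m.
a = ω²·d²x/dθ² = (290.7)²·(+0.0085847) = +725.58 m/s²;  |a| = 725.58 m/s².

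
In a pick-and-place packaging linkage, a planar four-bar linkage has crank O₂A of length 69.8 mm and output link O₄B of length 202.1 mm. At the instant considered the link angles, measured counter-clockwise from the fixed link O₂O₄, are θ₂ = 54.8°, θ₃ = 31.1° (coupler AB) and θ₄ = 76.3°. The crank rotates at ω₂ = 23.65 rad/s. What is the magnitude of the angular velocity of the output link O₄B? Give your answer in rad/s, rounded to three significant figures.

4.63

ω₂ = 23.65 rad/s
Differentiating the loop-closure r₂e^{iθ₂}+r₃e^{iθ₃}=r₁+r₄e^{iθ₄} gives r₂ω₂e^{iθ₂}+r₃ω₃e^{iθ₃}=r₄ω₄e^{iθ₄}.
Eliminating the other unknown: ω₄ = r₂ω₂ sin(θ₂−θ₃) / [r₄ sin(θ₄−θ₃)].
Numerator sine = +0.40195; denominator sine = +0.70957.
Result = 0.0698·23.65·(+0.40195) / (0.2021·(+0.70957)) = +4.6269 rad/s; magnitude 4.6269 rad/s.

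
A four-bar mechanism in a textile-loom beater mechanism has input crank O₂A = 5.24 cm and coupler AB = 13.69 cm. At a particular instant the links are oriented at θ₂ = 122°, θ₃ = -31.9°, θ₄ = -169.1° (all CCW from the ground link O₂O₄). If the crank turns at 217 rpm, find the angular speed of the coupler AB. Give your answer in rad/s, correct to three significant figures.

ω₂ = 22.72 rad/s (from 217 rpm).
Differentiating the loop-closure r₂e^{iθ₂}+r₃e^{iθ₃}=r₁+r₄e^{iθ₄} gives r₂ω₂e^{iθ₂}+r₃ω₃e^{iθ₃}=r₄ω₄e^{iθ₄}.
Eliminating the other unknown: ω₃ = r₂ω₂ sin(θ₄−θ₂) / [r₃ sin(θ₃−θ₄)].
Numerator sine = +0.93295; denominator sine = +0.67944.
Result = 0.0524·22.72·(+0.93295) / (0.1369·(+0.67944)) = +11.943 rad/s; magnitude 11.943 rad/s.

11.9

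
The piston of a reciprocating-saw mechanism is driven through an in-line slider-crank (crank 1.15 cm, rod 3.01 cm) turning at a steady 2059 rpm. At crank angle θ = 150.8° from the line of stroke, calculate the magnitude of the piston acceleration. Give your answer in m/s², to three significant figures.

ω = 2π·2059/60 = 215.6 rad/s
x(θ) = r cosθ + √(L² − r² sin²θ); with ω constant, a = ω²·d²x/dθ².
d²x/dθ² = −r cosθ − r²(cos2θ)/√u − r⁴ sin²2θ/(4u^{3/2}),  u = L² − r² sin²θ = 0.000874534 m².
Substituting r = 0.0115 m, L = 0.0301 m, θ = 150.8°: d²x/dθ² = +0.0075727 m.
a = ω²·d²x/dθ² = (215.6)²·(+0.0075727) = +352.06 m/s²;  |a| = 352.06 m/s².

352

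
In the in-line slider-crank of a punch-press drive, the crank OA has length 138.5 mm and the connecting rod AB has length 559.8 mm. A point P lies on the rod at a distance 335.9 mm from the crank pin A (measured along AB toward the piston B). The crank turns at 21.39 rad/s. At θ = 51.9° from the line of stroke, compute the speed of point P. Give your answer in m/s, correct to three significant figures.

2.65

ω = 21.39 rad/s.  Crank-pin speed |V_A| = rω = 2.9625 m/s, perpendicular to OA.
Rod angle: sinφ = −(r/L) sinθ ⇒ φ = -11.227°; ω_rod = −rω cosθ/√(L²−r²sin²θ) = -3.3291 rad/s.
V_P = V_A + ω_rod × AP, with AP = 0.3359 m along the rod.
Components: V_Px = −rω sinθ − a·ω_rod·sinφ = -2.549 m/s;  V_Py = rω cosθ + a·ω_rod·cosφ = +0.73113 m/s.
|V_P| = √(V_Px² + V_Py²) = 2.6518 m/s.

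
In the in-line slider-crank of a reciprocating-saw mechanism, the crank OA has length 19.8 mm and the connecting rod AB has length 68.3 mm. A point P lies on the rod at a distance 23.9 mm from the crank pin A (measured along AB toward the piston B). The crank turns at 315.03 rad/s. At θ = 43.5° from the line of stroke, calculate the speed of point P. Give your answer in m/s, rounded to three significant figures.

ω = 315 rad/s.  Crank-pin speed |V_A| = rω = 6.2376 m/s, perpendicular to OA.
Rod angle: sinφ = −(r/L) sinθ ⇒ φ = -11.511°; ω_rod = −rω cosθ/√(L²−r²sin²θ) = -67.606 rad/s.
V_P = V_A + ω_rod × AP, with AP = 0.0239 m along the rod.
Components: V_Px = −rω sinθ − a·ω_rod·sinφ = -4.6161 m/s;  V_Py = rω cosθ + a·ω_rod·cosφ = +2.9413 m/s.
|V_P| = √(V_Px² + V_Py²) = 5.4736 m/s.

5.47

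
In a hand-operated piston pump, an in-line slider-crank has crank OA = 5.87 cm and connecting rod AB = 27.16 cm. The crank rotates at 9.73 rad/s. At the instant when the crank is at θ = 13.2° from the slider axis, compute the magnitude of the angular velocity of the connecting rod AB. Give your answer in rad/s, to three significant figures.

2.05

ω = 9.73 rad/s
The rod makes angle φ with the slider axis where L sinφ = r sinθ; differentiating, L cosφ·φ̇ = r ω cosθ.
L cosφ = √(L² − r² sin²θ) = 0.27127 m.
|ω_rod| = r ω |cosθ| / √(L² − r² sin²θ) = 0.0587·9.73·0.97358/0.27127 = 2.0498 rad/s.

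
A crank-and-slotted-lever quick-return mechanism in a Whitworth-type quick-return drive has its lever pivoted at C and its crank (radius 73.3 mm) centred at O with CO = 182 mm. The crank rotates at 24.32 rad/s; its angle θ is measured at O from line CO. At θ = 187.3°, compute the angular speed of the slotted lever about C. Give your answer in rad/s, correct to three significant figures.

15.9

ω = 24.32 rad/s
Crank pin A relative to C: A = (d + r cosθ, r sinθ); lever angle φ = atan2(r sinθ, d + r cosθ).
Differentiating tanφ: φ̇ = rω(d cosθ + r)/(d² + r² + 2dr cosθ).
d² + r² + 2dr cosθ = |CA|² = 0.012032 m²;  d cosθ + r = -0.10722 m.
|ω_lever| = |0.0733·24.32·-0.10722| / 0.012032 = 15.886 rad/s.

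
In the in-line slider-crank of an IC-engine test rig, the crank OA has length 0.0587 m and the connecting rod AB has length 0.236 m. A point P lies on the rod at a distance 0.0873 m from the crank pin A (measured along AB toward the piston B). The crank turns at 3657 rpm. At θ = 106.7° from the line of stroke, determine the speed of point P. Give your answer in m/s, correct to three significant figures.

ω = 383 rad/s.  Crank-pin speed |V_A| = rω = 22.48 m/s, perpendicular to OA.
Rod angle: sinφ = −(r/L) sinθ ⇒ φ = -13.783°; ω_rod = −rω cosθ/√(L²−r²sin²θ) = +28.184 rad/s.
V_P = V_A + ω_rod × AP, with AP = 0.0873 m along the rod.
Components: V_Px = −rω sinθ − a·ω_rod·sinφ = -20.945 m/s;  V_Py = rω cosθ + a·ω_rod·cosφ = -4.0702 m/s.
|V_P| = √(V_Px² + V_Py²) = 21.337 m/s.

21.3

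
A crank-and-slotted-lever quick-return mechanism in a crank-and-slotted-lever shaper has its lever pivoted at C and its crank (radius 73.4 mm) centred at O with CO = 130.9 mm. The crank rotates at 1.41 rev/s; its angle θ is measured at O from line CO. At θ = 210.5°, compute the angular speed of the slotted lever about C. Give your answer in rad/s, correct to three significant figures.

ω = 8.859 rad/s (from 1.41 rev/s).
Crank pin A relative to C: A = (d + r cosθ, r sinθ); lever angle φ = atan2(r sinθ, d + r cosθ).
Differentiating tanφ: φ̇ = rω(d cosθ + r)/(d² + r² + 2dr cosθ).
d² + r² + 2dr cosθ = |CA|² = 0.0059652 m²;  d cosθ + r = -0.039387 m.
|ω_lever| = |0.0734·8.859·-0.039387| / 0.0059652 = 4.2936 rad/s.

4.29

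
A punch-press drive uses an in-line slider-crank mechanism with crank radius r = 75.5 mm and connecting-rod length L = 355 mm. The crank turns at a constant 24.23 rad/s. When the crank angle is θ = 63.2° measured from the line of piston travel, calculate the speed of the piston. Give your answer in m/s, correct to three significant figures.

ω = 24.23 rad/s
For an in-line slider-crank, x = r cosθ + √(L² − r² sin²θ), so v = −rω sinθ·[1 + r cosθ/√(L² − r² sin²θ)].
With r = 0.0755 m, L = 0.355 m, θ = 63.2°: √(L² − r² sin²θ) = 0.34854 m.
v = −0.0755·24.23·0.89259·[1 + 0.0755·0.45088/0.34854] = -1.7923 m/s.
|v| = 1.7923 m/s.

1.79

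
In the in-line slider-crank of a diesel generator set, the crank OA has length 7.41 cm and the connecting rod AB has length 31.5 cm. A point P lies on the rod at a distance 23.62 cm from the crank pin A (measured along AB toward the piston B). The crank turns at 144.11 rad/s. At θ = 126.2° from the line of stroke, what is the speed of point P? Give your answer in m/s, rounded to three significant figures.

ω = 144.1 rad/s.  Crank-pin speed |V_A| = rω = 10.679 m/s, perpendicular to OA.
Rod angle: sinφ = −(r/L) sinθ ⇒ φ = -10.943°; ω_rod = −rω cosθ/√(L²−r²sin²θ) = +20.392 rad/s.
V_P = V_A + ω_rod × AP, with AP = 0.2362 m along the rod.
Components: V_Px = −rω sinθ − a·ω_rod·sinφ = -7.7028 m/s;  V_Py = rω cosθ + a·ω_rod·cosφ = -1.5777 m/s.
|V_P| = √(V_Px² + V_Py²) = 7.8627 m/s.

7.86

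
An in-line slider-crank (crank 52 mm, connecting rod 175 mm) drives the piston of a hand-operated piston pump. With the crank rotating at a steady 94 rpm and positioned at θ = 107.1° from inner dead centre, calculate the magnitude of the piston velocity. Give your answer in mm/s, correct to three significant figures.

445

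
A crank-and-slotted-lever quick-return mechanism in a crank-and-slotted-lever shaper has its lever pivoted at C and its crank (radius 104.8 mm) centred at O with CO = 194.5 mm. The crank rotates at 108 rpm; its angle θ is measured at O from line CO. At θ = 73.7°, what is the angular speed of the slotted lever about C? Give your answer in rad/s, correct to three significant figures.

3.14

ω = 11.31 rad/s (from 108 rpm).
Crank pin A relative to C: A = (d + r cosθ, r sinθ); lever angle φ = atan2(r sinθ, d + r cosθ).
Differentiating tanφ: φ̇ = rω(d cosθ + r)/(d² + r² + 2dr cosθ).
d² + r² + 2dr cosθ = |CA|² = 0.0602553 m²;  d cosθ + r = +0.15939 m.
|ω_lever| = |0.1048·11.31·+0.15939| / 0.0602553 = 3.1353 rad/s.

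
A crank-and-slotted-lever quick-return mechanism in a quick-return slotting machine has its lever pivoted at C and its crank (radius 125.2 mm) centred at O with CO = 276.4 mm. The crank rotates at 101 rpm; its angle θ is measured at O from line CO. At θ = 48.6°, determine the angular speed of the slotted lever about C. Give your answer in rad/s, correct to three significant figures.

2.96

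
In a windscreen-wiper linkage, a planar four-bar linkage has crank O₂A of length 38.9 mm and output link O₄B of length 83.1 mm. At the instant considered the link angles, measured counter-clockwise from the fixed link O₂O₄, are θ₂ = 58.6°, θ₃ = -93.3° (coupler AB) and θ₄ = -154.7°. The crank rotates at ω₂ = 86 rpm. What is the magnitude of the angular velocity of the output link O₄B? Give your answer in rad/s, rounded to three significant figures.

ω₂ = 9.006 rad/s (from 86 rpm).
Differentiating the loop-closure r₂e^{iθ₂}+r₃e^{iθ₃}=r₁+r₄e^{iθ₄} gives r₂ω₂e^{iθ₂}+r₃ω₃e^{iθ₃}=r₄ω₄e^{iθ₄}.
Eliminating the other unknown: ω₄ = r₂ω₂ sin(θ₂−θ₃) / [r₄ sin(θ₄−θ₃)].
Numerator sine = +0.47101; denominator sine = -0.87798.
Result = 0.0389·9.006·(+0.47101) / (0.0831·(-0.87798)) = -2.2616 rad/s; magnitude 2.2616 rad/s.

2.26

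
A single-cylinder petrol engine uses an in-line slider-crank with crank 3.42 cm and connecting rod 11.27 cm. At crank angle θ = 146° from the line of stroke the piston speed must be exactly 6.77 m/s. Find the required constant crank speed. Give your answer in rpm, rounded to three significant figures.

For an in-line slider-crank, |v_piston| = rω|sinθ|·[1 + r cosθ/√(L² − r² sin²θ)].
With r = 0.0342 m, L = 0.1127 m, θ = 146°: the bracketed kinematic factor |dx/dθ| = 0.014242 m.
ω = v/|dx/dθ| = 6.77/0.014242 = 475.35 rad/s.
N = 60ω/(2π) = 4539.2 rpm.

4540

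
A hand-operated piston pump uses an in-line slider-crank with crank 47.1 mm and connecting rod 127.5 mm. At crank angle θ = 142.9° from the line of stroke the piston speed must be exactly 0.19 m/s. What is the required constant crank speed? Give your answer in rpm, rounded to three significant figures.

For an in-line slider-crank, |v_piston| = rω|sinθ|·[1 + r cosθ/√(L² − r² sin²θ)].
With r = 0.0471 m, L = 0.1275 m, θ = 142.9°: the bracketed kinematic factor |dx/dθ| = 0.019824 m.
ω = v/|dx/dθ| = 0.19/0.019824 = 9.5842 rad/s.
N = 60ω/(2π) = 91.523 rpm.

91.5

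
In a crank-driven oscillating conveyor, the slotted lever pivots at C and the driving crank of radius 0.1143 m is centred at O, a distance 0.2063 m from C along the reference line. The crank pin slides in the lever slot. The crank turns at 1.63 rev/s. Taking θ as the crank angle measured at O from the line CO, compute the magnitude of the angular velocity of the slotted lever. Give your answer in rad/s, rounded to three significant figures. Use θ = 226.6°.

ω = 10.24 rad/s (from 1.63 rev/s).
Crank pin A relative to C: A = (d + r cosθ, r sinθ); lever angle φ = atan2(r sinθ, d + r cosθ).
Differentiating tanφ: φ̇ = rω(d cosθ + r)/(d² + r² + 2dr cosθ).
d² + r² + 2dr cosθ = |CA|² = 0.023221 m²;  d cosθ + r = -0.027446 m.
|ω_lever| = |0.1143·10.24·-0.027446| / 0.023221 = 1.3836 rad/s.

1.38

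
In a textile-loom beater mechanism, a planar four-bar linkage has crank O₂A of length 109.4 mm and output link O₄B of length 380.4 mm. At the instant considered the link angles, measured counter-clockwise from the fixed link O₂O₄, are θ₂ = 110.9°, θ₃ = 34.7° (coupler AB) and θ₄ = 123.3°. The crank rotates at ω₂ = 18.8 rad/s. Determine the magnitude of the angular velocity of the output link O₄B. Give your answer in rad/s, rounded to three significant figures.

5.25

ω₂ = 18.8 rad/s
Differentiating the loop-closure r₂e^{iθ₂}+r₃e^{iθ₃}=r₁+r₄e^{iθ₄} gives r₂ω₂e^{iθ₂}+r₃ω₃e^{iθ₃}=r₄ω₄e^{iθ₄}.
Eliminating the other unknown: ω₄ = r₂ω₂ sin(θ₂−θ₃) / [r₄ sin(θ₄−θ₃)].
Numerator sine = +0.97113; denominator sine = +0.99970.
Result = 0.1094·18.8·(+0.97113) / (0.3804·(+0.99970)) = +5.2522 rad/s; magnitude 5.2522 rad/s.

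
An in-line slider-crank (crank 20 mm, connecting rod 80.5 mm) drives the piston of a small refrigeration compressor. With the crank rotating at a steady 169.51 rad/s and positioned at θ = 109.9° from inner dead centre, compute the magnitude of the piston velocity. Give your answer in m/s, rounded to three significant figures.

2.91

ω = 169.5 rad/s
For an in-line slider-crank, x = r cosθ + √(L² − r² sin²θ), so v = −rω sinθ·[1 + r cosθ/√(L² − r² sin²θ)].
With r = 0.02 m, L = 0.0805 m, θ = 109.9°: √(L² − r² sin²θ) = 0.078273 m.
v = −0.02·169.5·0.94029·[1 + 0.02·-0.34038/0.078273] = -2.9105 m/s.
|v| = 2.9105 m/s.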